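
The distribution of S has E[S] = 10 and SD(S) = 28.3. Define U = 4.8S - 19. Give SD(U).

U = 4.8S - 19 is linear with a = 4.8, b = -19.
SD(U) = |a|·SD(S) = |4.8|·28.3 = 135.84.

SD(U) = 135.84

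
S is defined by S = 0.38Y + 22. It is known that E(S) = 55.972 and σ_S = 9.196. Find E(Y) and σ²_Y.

E(Y) = 89.4, σ²_Y = 585.64

From S = 0.38Y + 22: E(S) = a·E(Y) + b, so E(Y) = (E(S) − b)/a = (55.972 − 22)/0.38 = 89.4.
σ²_S = 9.196² = 84.566416.
σ²_S = a²·σ²_Y, so σ²_Y = 84.566416/0.38² = 585.64.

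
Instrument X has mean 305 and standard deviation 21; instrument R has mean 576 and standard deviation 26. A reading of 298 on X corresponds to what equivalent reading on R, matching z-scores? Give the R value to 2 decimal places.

R = 567.33

z = (298 − 305)/21 ≈ -0.3333.
R = 576 + z·26 = 576 + (298 − 305)·26/21 ≈ 567.33.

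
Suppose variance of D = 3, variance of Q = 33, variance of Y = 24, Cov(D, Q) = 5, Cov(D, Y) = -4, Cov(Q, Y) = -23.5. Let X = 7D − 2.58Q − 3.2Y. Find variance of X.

variance of X = 222.9892

variance of X = a²·variance of D + b²·variance of Q + c²·variance of Y + 2ab·Cov(D, Q) + 2ac·Cov(D, Y) + 2bc·Cov(Q, Y), with a = 7, b = -2.58, c = -3.2.
= 147 + 219.6612 + 245.76 + (-180.6) + 179.2 + (-388.032)
= 222.9892.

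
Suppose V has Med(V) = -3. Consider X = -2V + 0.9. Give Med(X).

A linear map preserves order up to sign, so Med(X) = a·Med(V) + b = (-2)·(-3) + 0.9 = 6.9.

Med(X) = 6.9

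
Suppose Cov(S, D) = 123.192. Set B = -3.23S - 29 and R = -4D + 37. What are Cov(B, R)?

Cov(B, R) = 1591.64064

Cov(B, R) = a·c·Cov(S, D) = (-3.23)·(-4)·123.192 = 1591.64064. Additive constants drop out.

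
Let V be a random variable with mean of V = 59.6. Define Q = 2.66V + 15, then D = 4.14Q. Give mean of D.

mean of Q = 2.66·59.6 + 15 = 173.536.
mean of D = 4.14·173.536 = 718.43904.

mean of D = 718.43904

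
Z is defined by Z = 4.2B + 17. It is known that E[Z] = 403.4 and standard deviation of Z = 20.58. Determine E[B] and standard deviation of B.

E[B] = 92, standard deviation of B = 4.9

From Z = 4.2B + 17: E[Z] = a·E[B] + b, so E[B] = (E[Z] − b)/a = (403.4 − 17)/4.2 = 92.
standard deviation of Z = |a|·standard deviation of B, so standard deviation of B = 20.58/|4.2| = 4.9.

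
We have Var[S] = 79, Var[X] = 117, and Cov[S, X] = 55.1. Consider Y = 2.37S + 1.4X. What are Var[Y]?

Var[Y] = 1038.6987

Var[Y] = a²·Var[S] + b²·Var[X] + 2ab·Cov[S, X] with a = 2.37, b = 1.4.
= 2.37²·79 + 1.4²·117 + 2·2.37·1.4·55.1
= 443.7351 + 229.32 + 365.6436 = 1038.6987.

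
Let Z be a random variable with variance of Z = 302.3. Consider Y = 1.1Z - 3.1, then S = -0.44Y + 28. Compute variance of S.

variance of Y = 1.1²·302.3 = 365.783.
variance of S = (-0.44)²·365.783 = 70.8155888.

variance of S = 70.8155888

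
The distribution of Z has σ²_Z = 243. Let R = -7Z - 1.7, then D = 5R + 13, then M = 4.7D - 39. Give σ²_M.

σ²_M = 6575640.75

σ²_R = (-7)²·243 = 11907.
σ²_D = 5²·11907 = 297675.
σ²_M = 4.7²·297675 = 6575640.75.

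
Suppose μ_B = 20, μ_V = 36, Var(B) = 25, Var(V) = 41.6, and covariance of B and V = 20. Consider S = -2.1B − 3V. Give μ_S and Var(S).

μ_S = (-2.1)·μ_B + (-3)·μ_V = (-2.1)·20 + (-3)·36 = -150.
Var(S) = a²·Var(B) + b²·Var(V) + 2ab·covariance of B and V with a = -2.1, b = -3.
= (-2.1)²·25 + (-3)²·41.6 + 2·(-2.1)·(-3)·20
= 110.25 + 374.4 + 252 = 736.65.

μ_S = -150, Var(S) = 736.65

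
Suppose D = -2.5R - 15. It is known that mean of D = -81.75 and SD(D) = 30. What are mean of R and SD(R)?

From D = -2.5R - 15: mean of D = a·mean of R + b, so mean of R = (mean of D − b)/a = (-81.75 − (-15))/(-2.5) = 26.7.
SD(D) = |a|·SD(R), so SD(R) = 30/|-2.5| = 12.

mean of R = 26.7, SD(R) = 12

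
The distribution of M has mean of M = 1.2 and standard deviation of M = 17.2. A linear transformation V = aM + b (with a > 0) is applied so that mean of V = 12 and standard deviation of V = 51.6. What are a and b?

a = 3, b = 8.4

standard deviation of V = a·standard deviation of M (a > 0), so a = 51.6/17.2 = 3.
mean of V = a·mean of M + b, so b = 12 − 3·1.2 = 8.4.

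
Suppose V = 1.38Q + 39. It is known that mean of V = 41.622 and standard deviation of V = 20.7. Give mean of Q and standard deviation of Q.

From V = 1.38Q + 39: mean of V = a·mean of Q + b, so mean of Q = (mean of V − b)/a = (41.622 − 39)/1.38 = 1.9.
standard deviation of V = |a|·standard deviation of Q, so standard deviation of Q = 20.7/|1.38| = 15.

mean of Q = 1.9, standard deviation of Q = 15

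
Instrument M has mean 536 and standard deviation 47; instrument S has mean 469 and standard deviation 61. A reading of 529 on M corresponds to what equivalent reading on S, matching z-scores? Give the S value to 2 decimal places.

z = (529 − 536)/47 ≈ -0.1489.
S = 469 + z·61 = 469 + (529 − 536)·61/47 ≈ 459.91.

S = 459.91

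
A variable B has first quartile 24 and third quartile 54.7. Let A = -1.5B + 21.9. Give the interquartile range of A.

IQR of B = Q3 − Q1 = 54.7 − 24 = 30.7.
Under A = aB + b, IQR(A) = |a|·IQR(B) = |-1.5|·30.7 = 46.05 (shifts cancel; spread scales by |a|).

IQR(A) = 46.05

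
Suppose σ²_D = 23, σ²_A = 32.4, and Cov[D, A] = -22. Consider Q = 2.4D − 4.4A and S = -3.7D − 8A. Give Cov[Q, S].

By bilinearity, Cov[Q, S] = ac·σ²_D + bd·σ²_A + (ad+bc)·Cov[D, A], with a=2.4, b=-4.4, c=-3.7, d=-8.
ac·σ²_D = 2.4·(-3.7)·23 = -204.24
bd·σ²_A = (-4.4)·(-8)·32.4 = 1140.48
(ad+bc)·Cov[D, A] = (-2.92)·(-22) = 64.24
Cov[Q, S] = -204.24 + 1140.48 + 64.24 = 1000.48.

Cov[Q, S] = 1000.48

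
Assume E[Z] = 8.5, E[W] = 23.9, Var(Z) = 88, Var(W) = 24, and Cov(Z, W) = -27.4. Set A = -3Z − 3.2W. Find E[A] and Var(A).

E[A] = (-3)·E[Z] + (-3.2)·E[W] = (-3)·8.5 + (-3.2)·23.9 = -101.98.
Var(A) = a²·Var(Z) + b²·Var(W) + 2ab·Cov(Z, W) with a = -3, b = -3.2.
= (-3)²·88 + (-3.2)²·24 + 2·(-3)·(-3.2)·(-27.4)
= 792 + 245.76 + (-526.08) = 511.68.

E[A] = -101.98, Var(A) = 511.68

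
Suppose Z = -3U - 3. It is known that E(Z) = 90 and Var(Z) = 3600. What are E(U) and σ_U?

From Z = -3U - 3: E(Z) = a·E(U) + b, so E(U) = (E(Z) − b)/a = (90 − (-3))/(-3) = -31.
σ_Z = √3600 = 60.
σ_Z = |a|·σ_U, so σ_U = 60/|-3| = 20.

E(U) = -31, σ_U = 20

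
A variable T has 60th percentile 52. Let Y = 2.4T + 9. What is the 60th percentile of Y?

60th percentile of Y = 133.8

Since a = 2.4 > 0 the transformation is increasing, so the 60th percentile of Y = a·(P_{60} of T) + b = 2.4·52 + 9 = 133.8.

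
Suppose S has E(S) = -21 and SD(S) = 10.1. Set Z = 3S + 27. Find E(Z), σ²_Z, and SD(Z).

E(Z) = -36, σ²_Z = 918.09, SD(Z) = 30.3

Z = 3S + 27 is linear with a = 3, b = 27.
E(Z) = a·E(S) + b = 3·(-21) + 27 = -36.
σ²_S = 10.1² = 102.01.
σ²_Z = a²·σ²_S = 3²·102.01 = 918.09 (the additive constant 27 does not affect variance).
SD(Z) = |a|·SD(S) = |3|·10.1 = 30.3.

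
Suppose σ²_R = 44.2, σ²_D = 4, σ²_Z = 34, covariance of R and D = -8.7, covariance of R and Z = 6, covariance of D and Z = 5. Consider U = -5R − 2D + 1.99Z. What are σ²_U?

σ²_U = 922.4434

σ²_U = a²·σ²_R + b²·σ²_D + c²·σ²_Z + 2ab·covariance of R and D + 2ac·covariance of R and Z + 2bc·covariance of D and Z, with a = -5, b = -2, c = 1.99.
= 1105 + 16 + 134.6434 + (-174) + (-119.4) + (-39.8)
= 922.4434.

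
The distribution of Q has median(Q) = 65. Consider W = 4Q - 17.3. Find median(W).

A linear map preserves order up to sign, so median(W) = a·median(Q) + b = 4·65 + (-17.3) = 242.7.

median(W) = 242.7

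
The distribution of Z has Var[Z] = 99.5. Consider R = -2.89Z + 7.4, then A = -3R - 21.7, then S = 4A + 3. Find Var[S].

Var[S] = 119668.8888

Var[R] = (-2.89)²·99.5 = 831.03395.
Var[A] = (-3)²·831.03395 = 7479.30555.
Var[S] = 4²·7479.30555 = 119668.8888.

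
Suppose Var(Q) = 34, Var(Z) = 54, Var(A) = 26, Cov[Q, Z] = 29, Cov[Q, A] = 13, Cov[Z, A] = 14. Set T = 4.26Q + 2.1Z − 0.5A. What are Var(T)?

Var(T) = 1295.7464

Var(T) = a²·Var(Q) + b²·Var(Z) + c²·Var(A) + 2ab·Cov[Q, Z] + 2ac·Cov[Q, A] + 2bc·Cov[Z, A], with a = 4.26, b = 2.1, c = -0.5.
= 617.0184 + 238.14 + 6.5 + 518.868 + (-55.38) + (-29.4)
= 1295.7464.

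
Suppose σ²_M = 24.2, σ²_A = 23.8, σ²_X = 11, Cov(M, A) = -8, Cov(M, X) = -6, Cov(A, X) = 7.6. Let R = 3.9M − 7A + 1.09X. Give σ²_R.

σ²_R = a²·σ²_M + b²·σ²_A + c²·σ²_X + 2ab·Cov(M, A) + 2ac·Cov(M, X) + 2bc·Cov(A, X), with a = 3.9, b = -7, c = 1.09.
= 368.082 + 1166.2 + 13.0691 + 436.8 + (-51.012) + (-115.976)
= 1817.1631.

σ²_R = 1817.1631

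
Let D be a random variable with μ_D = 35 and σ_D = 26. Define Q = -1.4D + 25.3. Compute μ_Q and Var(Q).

μ_Q = -23.7, Var(Q) = 1324.96

Q = -1.4D + 25.3 is linear with a = -1.4, b = 25.3.
μ_Q = a·μ_D + b = (-1.4)·35 + 25.3 = -23.7.
Var(D) = 26² = 676.
Var(Q) = a²·Var(D) = (-1.4)²·676 = 1324.96 (the additive constant 25.3 does not affect variance).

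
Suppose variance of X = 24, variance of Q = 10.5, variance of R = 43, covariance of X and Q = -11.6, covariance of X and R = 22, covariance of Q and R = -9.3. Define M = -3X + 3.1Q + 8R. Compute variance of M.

variance of M = a²·variance of X + b²·variance of Q + c²·variance of R + 2ab·covariance of X and Q + 2ac·covariance of X and R + 2bc·covariance of Q and R, with a = -3, b = 3.1, c = 8.
= 216 + 100.905 + 2752 + 215.76 + (-1056) + (-461.28)
= 1767.385.

variance of M = 1767.385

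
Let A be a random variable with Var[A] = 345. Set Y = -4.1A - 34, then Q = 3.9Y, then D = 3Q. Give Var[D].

Var[Y] = (-4.1)²·345 = 5799.45.
Var[Q] = 3.9²·5799.45 = 88209.6345.
Var[D] = 3²·88209.6345 = 793886.7105.

Var[D] = 793886.7105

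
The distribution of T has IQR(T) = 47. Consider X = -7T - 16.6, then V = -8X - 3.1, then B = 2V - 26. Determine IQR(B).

IQR(B) = 5264

IQR(X) = |-7|·47 = 329.
IQR(V) = |-8|·329 = 2632.
IQR(B) = |2|·2632 = 5264.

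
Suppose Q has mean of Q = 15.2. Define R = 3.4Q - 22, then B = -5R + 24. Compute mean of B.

mean of R = 3.4·15.2 + (-22) = 29.68.
mean of B = (-5)·29.68 + 24 = -124.4.

mean of B = -124.4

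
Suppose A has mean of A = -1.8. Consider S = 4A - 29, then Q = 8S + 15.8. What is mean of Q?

mean of S = 4·(-1.8) + (-29) = -36.2.
mean of Q = 8·(-36.2) + 15.8 = -273.8.

mean of Q = -273.8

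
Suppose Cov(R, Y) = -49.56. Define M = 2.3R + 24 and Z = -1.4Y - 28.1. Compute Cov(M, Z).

Cov(M, Z) = 159.5832

Cov(M, Z) = a·c·Cov(R, Y) = 2.3·(-1.4)·(-49.56) = 159.5832. Additive constants drop out.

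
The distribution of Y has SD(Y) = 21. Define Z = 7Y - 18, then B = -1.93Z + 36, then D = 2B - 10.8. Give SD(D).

SD(D) = 567.42

SD(Z) = |7|·21 = 147.
SD(B) = |-1.93|·147 = 283.71.
SD(D) = |2|·283.71 = 567.42.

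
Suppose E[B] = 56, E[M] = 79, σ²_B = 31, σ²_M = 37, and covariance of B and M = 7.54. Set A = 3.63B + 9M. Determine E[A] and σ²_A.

E[A] = 914.28, σ²_A = 3898.1475

E[A] = 3.63·E[B] + 9·E[M] = 3.63·56 + 9·79 = 914.28.
σ²_A = a²·σ²_B + b²·σ²_M + 2ab·covariance of B and M with a = 3.63, b = 9.
= 3.63²·31 + 9²·37 + 2·3.63·9·7.54
= 408.4839 + 2997 + 492.6636 = 3898.1475.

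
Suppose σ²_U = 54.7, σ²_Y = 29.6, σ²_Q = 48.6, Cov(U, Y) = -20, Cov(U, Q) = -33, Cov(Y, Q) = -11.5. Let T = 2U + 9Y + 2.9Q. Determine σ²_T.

σ²_T = a²·σ²_U + b²·σ²_Y + c²·σ²_Q + 2ab·Cov(U, Y) + 2ac·Cov(U, Q) + 2bc·Cov(Y, Q), with a = 2, b = 9, c = 2.9.
= 218.8 + 2397.6 + 408.726 + (-720) + (-382.8) + (-600.3)
= 1322.026.

σ²_T = 1322.026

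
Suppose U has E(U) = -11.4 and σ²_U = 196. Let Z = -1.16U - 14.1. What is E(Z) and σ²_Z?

E(Z) = -0.876, σ²_Z = 263.7376

Z = -1.16U - 14.1 is linear with a = -1.16, b = -14.1.
E(Z) = a·E(U) + b = (-1.16)·(-11.4) + (-14.1) = -0.876.
σ²_Z = a²·σ²_U = (-1.16)²·196 = 263.7376 (the additive constant -14.1 does not affect variance).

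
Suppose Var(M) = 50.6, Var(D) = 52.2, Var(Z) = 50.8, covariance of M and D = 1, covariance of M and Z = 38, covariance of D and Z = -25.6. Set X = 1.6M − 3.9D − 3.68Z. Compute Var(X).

Var(X) = a²·Var(M) + b²·Var(D) + c²·Var(Z) + 2ab·covariance of M and D + 2ac·covariance of M and Z + 2bc·covariance of D and Z, with a = 1.6, b = -3.9, c = -3.68.
= 129.536 + 793.962 + 687.95392 + (-12.48) + (-447.488) + (-734.8224)
= 416.66152.

Var(X) = 416.66152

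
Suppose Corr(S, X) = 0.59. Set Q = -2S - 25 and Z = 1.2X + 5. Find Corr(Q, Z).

Corr(Q, Z) = -0.59

Linear rescalings preserve |correlation|; the slopes -2 and 1.2 have opposite signs, so the correlation flips sign: Corr(Q, Z) = −Corr(S, X) = -0.59.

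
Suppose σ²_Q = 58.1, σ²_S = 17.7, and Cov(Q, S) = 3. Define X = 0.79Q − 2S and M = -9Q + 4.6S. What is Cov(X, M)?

Cov(X, M) = -511.029

By bilinearity, Cov(X, M) = ac·σ²_Q + bd·σ²_S + (ad+bc)·Cov(Q, S), with a=0.79, b=-2, c=-9, d=4.6.
ac·σ²_Q = 0.79·(-9)·58.1 = -413.091
bd·σ²_S = (-2)·4.6·17.7 = -162.84
(ad+bc)·Cov(Q, S) = (21.634)·3 = 64.902
Cov(X, M) = -413.091 + (-162.84) + 64.902 = -511.029.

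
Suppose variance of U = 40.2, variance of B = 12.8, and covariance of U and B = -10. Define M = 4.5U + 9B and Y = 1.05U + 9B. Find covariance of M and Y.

By bilinearity, covariance of M and Y = ac·variance of U + bd·variance of B + (ad+bc)·covariance of U and B, with a=4.5, b=9, c=1.05, d=9.
ac·variance of U = 4.5·1.05·40.2 = 189.945
bd·variance of B = 9·9·12.8 = 1036.8
(ad+bc)·covariance of U and B = (49.95)·(-10) = -499.5
covariance of M and Y = 189.945 + 1036.8 + (-499.5) = 727.245.

covariance of M and Y = 727.245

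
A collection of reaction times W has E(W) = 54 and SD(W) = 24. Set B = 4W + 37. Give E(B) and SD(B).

E(B) = 253, SD(B) = 96

B = 4W + 37 is linear with a = 4, b = 37.
E(B) = a·E(W) + b = 4·54 + 37 = 253.
SD(B) = |a|·SD(W) = |4|·24 = 96.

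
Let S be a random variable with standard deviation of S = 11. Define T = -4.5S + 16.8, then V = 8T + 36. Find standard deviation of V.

standard deviation of V = 396

standard deviation of T = |-4.5|·11 = 49.5.
standard deviation of V = |8|·49.5 = 396.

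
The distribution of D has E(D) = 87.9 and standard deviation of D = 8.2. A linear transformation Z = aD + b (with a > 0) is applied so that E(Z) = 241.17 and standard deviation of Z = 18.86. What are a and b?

a = 2.3, b = 39

standard deviation of Z = a·standard deviation of D (a > 0), so a = 18.86/8.2 = 2.3.
E(Z) = a·E(D) + b, so b = 241.17 − 2.3·87.9 = 39.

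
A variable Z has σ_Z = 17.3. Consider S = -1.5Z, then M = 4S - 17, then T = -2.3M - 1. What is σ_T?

σ_T = 238.74

σ_S = |-1.5|·17.3 = 25.95.
σ_M = |4|·25.95 = 103.8.
σ_T = |-2.3|·103.8 = 238.74.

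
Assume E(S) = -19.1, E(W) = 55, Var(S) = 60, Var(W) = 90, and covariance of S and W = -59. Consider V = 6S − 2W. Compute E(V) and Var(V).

E(V) = -224.6, Var(V) = 3936

E(V) = 6·E(S) + (-2)·E(W) = 6·(-19.1) + (-2)·55 = -224.6.
Var(V) = a²·Var(S) + b²·Var(W) + 2ab·covariance of S and W with a = 6, b = -2.
= 6²·60 + (-2)²·90 + 2·6·(-2)·(-59)
= 2160 + 360 + 1416 = 3936.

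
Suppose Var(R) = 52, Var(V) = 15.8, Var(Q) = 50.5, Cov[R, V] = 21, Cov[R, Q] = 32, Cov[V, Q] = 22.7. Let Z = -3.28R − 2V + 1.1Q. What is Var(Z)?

Var(Z) = 628.4698

Var(Z) = a²·Var(R) + b²·Var(V) + c²·Var(Q) + 2ab·Cov[R, V] + 2ac·Cov[R, Q] + 2bc·Cov[V, Q], with a = -3.28, b = -2, c = 1.1.
= 559.4368 + 63.2 + 61.105 + 275.52 + (-230.912) + (-99.88)
= 628.4698.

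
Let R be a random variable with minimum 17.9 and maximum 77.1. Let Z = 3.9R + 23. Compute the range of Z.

Range(Z) = 230.88

Range of R = 77.1 − 17.9 = 59.2.
Range(Z) = |a|·Range(R) = |3.9|·59.2 = 230.88.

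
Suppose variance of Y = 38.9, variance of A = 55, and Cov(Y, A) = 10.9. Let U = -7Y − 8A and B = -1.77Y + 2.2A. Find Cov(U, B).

Cov(U, B) = -499.545

By bilinearity, Cov(U, B) = ac·variance of Y + bd·variance of A + (ad+bc)·Cov(Y, A), with a=-7, b=-8, c=-1.77, d=2.2.
ac·variance of Y = (-7)·(-1.77)·38.9 = 481.971
bd·variance of A = (-8)·2.2·55 = -968
(ad+bc)·Cov(Y, A) = (-1.24)·10.9 = -13.516
Cov(U, B) = 481.971 + (-968) + (-13.516) = -499.545.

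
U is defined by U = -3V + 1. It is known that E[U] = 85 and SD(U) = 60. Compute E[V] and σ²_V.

E[V] = -28, σ²_V = 400

From U = -3V + 1: E[U] = a·E[V] + b, so E[V] = (E[U] − b)/a = (85 − 1)/(-3) = -28.
σ²_U = 60² = 3600.
σ²_U = a²·σ²_V, so σ²_V = 3600/(-3)² = 400.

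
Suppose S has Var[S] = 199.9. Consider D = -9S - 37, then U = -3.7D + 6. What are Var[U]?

Var[D] = (-9)²·199.9 = 16191.9.
Var[U] = (-3.7)²·16191.9 = 221667.111.

Var[U] = 221667.111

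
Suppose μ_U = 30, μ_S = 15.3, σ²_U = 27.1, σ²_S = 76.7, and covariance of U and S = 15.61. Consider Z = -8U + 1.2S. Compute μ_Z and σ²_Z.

μ_Z = -221.64, σ²_Z = 1545.136

μ_Z = (-8)·μ_U + 1.2·μ_S = (-8)·30 + 1.2·15.3 = -221.64.
σ²_Z = a²·σ²_U + b²·σ²_S + 2ab·covariance of U and S with a = -8, b = 1.2.
= (-8)²·27.1 + 1.2²·76.7 + 2·(-8)·1.2·15.61
= 1734.4 + 110.448 + (-299.712) = 1545.136.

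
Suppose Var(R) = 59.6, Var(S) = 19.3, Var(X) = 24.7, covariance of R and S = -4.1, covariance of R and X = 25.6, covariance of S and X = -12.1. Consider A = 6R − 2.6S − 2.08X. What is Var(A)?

Var(A) = a²·Var(R) + b²·Var(S) + c²·Var(X) + 2ab·covariance of R and S + 2ac·covariance of R and X + 2bc·covariance of S and X, with a = 6, b = -2.6, c = -2.08.
= 2145.6 + 130.468 + 106.86208 + 127.92 + (-638.976) + (-130.8736)
= 1741.00048.

Var(A) = 1741.00048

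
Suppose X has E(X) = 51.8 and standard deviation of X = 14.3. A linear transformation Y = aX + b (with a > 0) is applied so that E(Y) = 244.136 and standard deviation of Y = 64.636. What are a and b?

a = 4.52, b = 10

standard deviation of Y = a·standard deviation of X (a > 0), so a = 64.636/14.3 = 4.52.
E(Y) = a·E(X) + b, so b = 244.136 − 4.52·51.8 = 10.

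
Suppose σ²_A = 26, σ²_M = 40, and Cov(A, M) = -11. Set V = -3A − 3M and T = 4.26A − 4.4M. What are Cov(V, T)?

By bilinearity, Cov(V, T) = ac·σ²_A + bd·σ²_M + (ad+bc)·Cov(A, M), with a=-3, b=-3, c=4.26, d=-4.4.
ac·σ²_A = (-3)·4.26·26 = -332.28
bd·σ²_M = (-3)·(-4.4)·40 = 528
(ad+bc)·Cov(A, M) = (0.42)·(-11) = -4.62
Cov(V, T) = -332.28 + 528 + (-4.62) = 191.1.

Cov(V, T) = 191.1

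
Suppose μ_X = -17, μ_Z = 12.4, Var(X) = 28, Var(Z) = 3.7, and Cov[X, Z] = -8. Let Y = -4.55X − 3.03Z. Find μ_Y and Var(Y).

μ_Y = (-4.55)·μ_X + (-3.03)·μ_Z = (-4.55)·(-17) + (-3.03)·12.4 = 39.778.
Var(Y) = a²·Var(X) + b²·Var(Z) + 2ab·Cov[X, Z] with a = -4.55, b = -3.03.
= (-4.55)²·28 + (-3.03)²·3.7 + 2·(-4.55)·(-3.03)·(-8)
= 579.67 + 33.96933 + (-220.584) = 393.05533.

μ_Y = 39.778, Var(Y) = 393.05533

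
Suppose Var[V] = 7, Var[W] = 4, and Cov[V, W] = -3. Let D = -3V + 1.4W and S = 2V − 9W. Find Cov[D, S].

Cov[D, S] = -181.8

By bilinearity, Cov[D, S] = ac·Var[V] + bd·Var[W] + (ad+bc)·Cov[V, W], with a=-3, b=1.4, c=2, d=-9.
ac·Var[V] = (-3)·2·7 = -42
bd·Var[W] = 1.4·(-9)·4 = -50.4
(ad+bc)·Cov[V, W] = (29.8)·(-3) = -89.4
Cov[D, S] = -42 + (-50.4) + (-89.4) = -181.8.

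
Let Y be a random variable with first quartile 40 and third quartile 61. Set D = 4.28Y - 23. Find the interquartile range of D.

IQR(D) = 89.88

IQR of Y = Q3 − Q1 = 61 − 40 = 21.
Under D = aY + b, IQR(D) = |a|·IQR(Y) = |4.28|·21 = 89.88 (shifts cancel; spread scales by |a|).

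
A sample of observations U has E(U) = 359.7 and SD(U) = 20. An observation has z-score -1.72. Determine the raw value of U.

U = 325.3

U = E(U) + z·SD(U) = 359.7 + (-1.72)·20 = 325.3.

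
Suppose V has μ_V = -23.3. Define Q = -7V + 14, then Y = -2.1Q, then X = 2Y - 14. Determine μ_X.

μ_X = -757.82

μ_Q = (-7)·(-23.3) + 14 = 177.1.
μ_Y = (-2.1)·177.1 = -371.91.
μ_X = 2·(-371.91) + (-14) = -757.82.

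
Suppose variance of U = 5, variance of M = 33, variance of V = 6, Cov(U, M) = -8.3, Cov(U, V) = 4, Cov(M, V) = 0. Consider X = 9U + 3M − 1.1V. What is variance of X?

variance of X = 181.86

variance of X = a²·variance of U + b²·variance of M + c²·variance of V + 2ab·Cov(U, M) + 2ac·Cov(U, V) + 2bc·Cov(M, V), with a = 9, b = 3, c = -1.1.
= 405 + 297 + 7.26 + (-448.2) + (-79.2) + 0
= 181.86.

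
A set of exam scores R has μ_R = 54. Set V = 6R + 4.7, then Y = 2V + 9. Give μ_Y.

μ_V = 6·54 + 4.7 = 328.7.
μ_Y = 2·328.7 + 9 = 666.4.

μ_Y = 666.4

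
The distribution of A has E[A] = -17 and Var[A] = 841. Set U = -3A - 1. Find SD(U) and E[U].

SD(U) = 87, E[U] = 50

U = -3A - 1 is linear with a = -3, b = -1.
SD(A) = √841 = 29.
SD(U) = |a|·SD(A) = |-3|·29 = 87.
E[U] = a·E[A] + b = (-3)·(-17) + (-1) = 50.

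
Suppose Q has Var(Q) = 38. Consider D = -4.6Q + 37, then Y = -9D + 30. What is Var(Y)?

Var(Y) = 65130.48

Var(D) = (-4.6)²·38 = 804.08.
Var(Y) = (-9)²·804.08 = 65130.48.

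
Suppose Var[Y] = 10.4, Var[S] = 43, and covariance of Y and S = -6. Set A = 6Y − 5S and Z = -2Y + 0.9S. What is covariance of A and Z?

covariance of A and Z = -410.7

By bilinearity, covariance of A and Z = ac·Var[Y] + bd·Var[S] + (ad+bc)·covariance of Y and S, with a=6, b=-5, c=-2, d=0.9.
ac·Var[Y] = 6·(-2)·10.4 = -124.8
bd·Var[S] = (-5)·0.9·43 = -193.5
(ad+bc)·covariance of Y and S = (15.4)·(-6) = -92.4
covariance of A and Z = -124.8 + (-193.5) + (-92.4) = -410.7.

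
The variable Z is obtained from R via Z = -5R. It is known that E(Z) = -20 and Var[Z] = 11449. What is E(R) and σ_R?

E(R) = 4, σ_R = 21.4

From Z = -5R: E(Z) = a·E(R) + b, so E(R) = (E(Z) − b)/a = (-20 − 0)/(-5) = 4.
σ_Z = √11449 = 107.
σ_Z = |a|·σ_R, so σ_R = 107/|-5| = 21.4.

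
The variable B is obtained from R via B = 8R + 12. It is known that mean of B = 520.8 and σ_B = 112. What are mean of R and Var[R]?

mean of R = 63.6, Var[R] = 196

From B = 8R + 12: mean of B = a·mean of R + b, so mean of R = (mean of B − b)/a = (520.8 − 12)/8 = 63.6.
Var[B] = 112² = 12544.
Var[B] = a²·Var[R], so Var[R] = 12544/8² = 196.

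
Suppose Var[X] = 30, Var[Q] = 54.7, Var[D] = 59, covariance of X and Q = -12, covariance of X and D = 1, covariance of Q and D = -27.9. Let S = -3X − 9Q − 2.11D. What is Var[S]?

Var[S] = 3268.3919

Var[S] = a²·Var[X] + b²·Var[Q] + c²·Var[D] + 2ab·covariance of X and Q + 2ac·covariance of X and D + 2bc·covariance of Q and D, with a = -3, b = -9, c = -2.11.
= 270 + 4430.7 + 262.6739 + (-648) + 12.66 + (-1059.642)
= 3268.3919.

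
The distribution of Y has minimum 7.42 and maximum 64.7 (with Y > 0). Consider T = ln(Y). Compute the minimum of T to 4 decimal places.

min(T) = 2.0042

ln(Y) is increasing on this domain, so min(T) comes from min(Y) = 7.42: min(T) = ln(7.42) ≈ 2.0042.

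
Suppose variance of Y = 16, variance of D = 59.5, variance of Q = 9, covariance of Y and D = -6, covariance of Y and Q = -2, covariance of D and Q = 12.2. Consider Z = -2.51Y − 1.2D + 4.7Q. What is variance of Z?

variance of Z = a²·variance of Y + b²·variance of D + c²·variance of Q + 2ab·covariance of Y and D + 2ac·covariance of Y and Q + 2bc·covariance of D and Q, with a = -2.51, b = -1.2, c = 4.7.
= 100.8016 + 85.68 + 198.81 + (-36.144) + 47.188 + (-137.616)
= 258.7196.

variance of Z = 258.7196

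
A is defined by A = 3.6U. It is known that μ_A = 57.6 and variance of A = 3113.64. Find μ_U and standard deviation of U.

From A = 3.6U: μ_A = a·μ_U + b, so μ_U = (μ_A − b)/a = (57.6 − 0)/3.6 = 16.
standard deviation of A = √3113.64 = 55.8.
standard deviation of A = |a|·standard deviation of U, so standard deviation of U = 55.8/|3.6| = 15.5.

μ_U = 16, standard deviation of U = 15.5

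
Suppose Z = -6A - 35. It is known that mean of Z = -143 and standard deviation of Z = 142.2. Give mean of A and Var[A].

mean of A = 18, Var[A] = 561.69

From Z = -6A - 35: mean of Z = a·mean of A + b, so mean of A = (mean of Z − b)/a = (-143 − (-35))/(-6) = 18.
Var[Z] = 142.2² = 20220.84.
Var[Z] = a²·Var[A], so Var[A] = 20220.84/(-6)² = 561.69.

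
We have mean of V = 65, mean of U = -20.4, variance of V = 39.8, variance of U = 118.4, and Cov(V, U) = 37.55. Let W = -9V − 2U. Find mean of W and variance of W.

mean of W = -544.2, variance of W = 5049.2

mean of W = (-9)·mean of V + (-2)·mean of U = (-9)·65 + (-2)·(-20.4) = -544.2.
variance of W = a²·variance of V + b²·variance of U + 2ab·Cov(V, U) with a = -9, b = -2.
= (-9)²·39.8 + (-2)²·118.4 + 2·(-9)·(-2)·37.55
= 3223.8 + 473.6 + 1351.8 = 5049.2.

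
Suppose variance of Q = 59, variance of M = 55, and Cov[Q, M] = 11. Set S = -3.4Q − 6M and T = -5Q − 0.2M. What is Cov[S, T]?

By bilinearity, Cov[S, T] = ac·variance of Q + bd·variance of M + (ad+bc)·Cov[Q, M], with a=-3.4, b=-6, c=-5, d=-0.2.
ac·variance of Q = (-3.4)·(-5)·59 = 1003
bd·variance of M = (-6)·(-0.2)·55 = 66
(ad+bc)·Cov[Q, M] = (30.68)·11 = 337.48
Cov[S, T] = 1003 + 66 + 337.48 = 1406.48.

Cov[S, T] = 1406.48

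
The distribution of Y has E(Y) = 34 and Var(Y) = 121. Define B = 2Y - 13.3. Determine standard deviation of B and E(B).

B = 2Y - 13.3 is linear with a = 2, b = -13.3.
standard deviation of Y = √121 = 11.
standard deviation of B = |a|·standard deviation of Y = |2|·11 = 22.
E(B) = a·E(Y) + b = 2·34 + (-13.3) = 54.7.

standard deviation of B = 22, E(B) = 54.7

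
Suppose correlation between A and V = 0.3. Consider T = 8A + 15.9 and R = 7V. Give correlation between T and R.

correlation between T and R = 0.3

Linear rescalings preserve correlation up to sign; here the slopes 8 and 7 have the same sign, so correlation between T and R = correlation between A and V = 0.3.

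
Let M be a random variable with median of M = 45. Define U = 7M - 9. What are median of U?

median of U = 306

A linear map preserves order up to sign, so median of U = a·median of M + b = 7·45 + (-9) = 306.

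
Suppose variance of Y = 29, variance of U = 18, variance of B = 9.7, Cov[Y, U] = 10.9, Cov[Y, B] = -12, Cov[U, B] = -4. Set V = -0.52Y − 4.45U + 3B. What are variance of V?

variance of V = a²·variance of Y + b²·variance of U + c²·variance of B + 2ab·Cov[Y, U] + 2ac·Cov[Y, B] + 2bc·Cov[U, B], with a = -0.52, b = -4.45, c = 3.
= 7.8416 + 356.445 + 87.3 + 50.4452 + 37.44 + 106.8
= 646.2718.

variance of V = 646.2718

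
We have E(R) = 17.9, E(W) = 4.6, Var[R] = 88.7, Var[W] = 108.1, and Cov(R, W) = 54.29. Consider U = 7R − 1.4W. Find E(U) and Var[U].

E(U) = 7·E(R) + (-1.4)·E(W) = 7·17.9 + (-1.4)·4.6 = 118.86.
Var[U] = a²·Var[R] + b²·Var[W] + 2ab·Cov(R, W) with a = 7, b = -1.4.
= 7²·88.7 + (-1.4)²·108.1 + 2·7·(-1.4)·54.29
= 4346.3 + 211.876 + (-1064.084) = 3494.092.

E(U) = 118.86, Var[U] = 3494.092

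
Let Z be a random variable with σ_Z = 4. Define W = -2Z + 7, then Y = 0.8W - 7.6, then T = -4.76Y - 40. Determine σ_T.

σ_W = |-2|·4 = 8.
σ_Y = |0.8|·8 = 6.4.
σ_T = |-4.76|·6.4 = 30.464.

σ_T = 30.464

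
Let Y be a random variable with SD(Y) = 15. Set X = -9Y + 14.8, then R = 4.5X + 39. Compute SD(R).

SD(R) = 607.5

SD(X) = |-9|·15 = 135.
SD(R) = |4.5|·135 = 607.5.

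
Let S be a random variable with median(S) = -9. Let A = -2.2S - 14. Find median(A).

A linear map preserves order up to sign, so median(A) = a·median(S) + b = (-2.2)·(-9) + (-14) = 5.8.

median(A) = 5.8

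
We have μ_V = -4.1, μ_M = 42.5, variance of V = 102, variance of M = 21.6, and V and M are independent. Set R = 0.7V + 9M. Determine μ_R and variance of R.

μ_R = 0.7·μ_V + 9·μ_M = 0.7·(-4.1) + 9·42.5 = 379.63.
variance of R = a²·variance of V + b²·variance of M + 2ab·Cov[V, M] with a = 0.7, b = 9.
Independence gives Cov[V, M] = 0.
= 0.7²·102 + 9²·21.6 + 2·0.7·9·0
= 49.98 + 1749.6 + 0 = 1799.58.

μ_R = 379.63, variance of R = 1799.58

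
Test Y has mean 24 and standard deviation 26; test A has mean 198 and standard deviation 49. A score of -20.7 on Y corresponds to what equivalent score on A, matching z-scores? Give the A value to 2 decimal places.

A = 113.76

z = (-20.7 − 24)/26 ≈ -1.7192.
A = 198 + z·49 = 198 + (-20.7 − 24)·49/26 ≈ 113.76.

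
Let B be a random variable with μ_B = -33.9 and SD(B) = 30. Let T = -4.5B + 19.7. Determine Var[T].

Var[T] = 18225

T = -4.5B + 19.7 is linear with a = -4.5, b = 19.7.
Var[B] = 30² = 900.
Var[T] = a²·Var[B] = (-4.5)²·900 = 18225 (the additive constant 19.7 does not affect variance).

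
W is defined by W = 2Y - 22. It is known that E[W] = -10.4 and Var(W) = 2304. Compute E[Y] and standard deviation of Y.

E[Y] = 5.8, standard deviation of Y = 24

From W = 2Y - 22: E[W] = a·E[Y] + b, so E[Y] = (E[W] − b)/a = (-10.4 − (-22))/2 = 5.8.
standard deviation of W = √2304 = 48.
standard deviation of W = |a|·standard deviation of Y, so standard deviation of Y = 48/|2| = 24.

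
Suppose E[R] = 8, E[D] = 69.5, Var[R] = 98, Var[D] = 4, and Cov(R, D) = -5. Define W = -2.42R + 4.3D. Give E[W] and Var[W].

E[W] = 279.49, Var[W] = 751.9472

E[W] = (-2.42)·E[R] + 4.3·E[D] = (-2.42)·8 + 4.3·69.5 = 279.49.
Var[W] = a²·Var[R] + b²·Var[D] + 2ab·Cov(R, D) with a = -2.42, b = 4.3.
= (-2.42)²·98 + 4.3²·4 + 2·(-2.42)·4.3·(-5)
= 573.9272 + 73.96 + 104.06 = 751.9472.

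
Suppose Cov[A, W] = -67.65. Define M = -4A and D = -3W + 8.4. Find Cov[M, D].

Cov[M, D] = a·c·Cov[A, W] = (-4)·(-3)·(-67.65) = -811.8. Additive constants drop out.

Cov[M, D] = -811.8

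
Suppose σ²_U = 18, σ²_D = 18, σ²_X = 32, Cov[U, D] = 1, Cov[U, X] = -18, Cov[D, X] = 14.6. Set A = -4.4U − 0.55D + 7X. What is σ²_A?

σ²_A = a²·σ²_U + b²·σ²_D + c²·σ²_X + 2ab·Cov[U, D] + 2ac·Cov[U, X] + 2bc·Cov[D, X], with a = -4.4, b = -0.55, c = 7.
= 348.48 + 5.445 + 1568 + 4.84 + 1108.8 + (-112.42)
= 2923.145.

σ²_A = 2923.145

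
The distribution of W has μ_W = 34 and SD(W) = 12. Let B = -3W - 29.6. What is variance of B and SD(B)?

B = -3W - 29.6 is linear with a = -3, b = -29.6.
variance of W = 12² = 144.
variance of B = a²·variance of W = (-3)²·144 = 1296 (the additive constant -29.6 does not affect variance).
SD(B) = |a|·SD(W) = |-3|·12 = 36.

variance of B = 1296, SD(B) = 36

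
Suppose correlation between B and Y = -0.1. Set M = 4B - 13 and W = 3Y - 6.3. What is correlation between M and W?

Linear rescalings preserve correlation up to sign; here the slopes 4 and 3 have the same sign, so correlation between M and W = correlation between B and Y = -0.1.

correlation between M and W = -0.1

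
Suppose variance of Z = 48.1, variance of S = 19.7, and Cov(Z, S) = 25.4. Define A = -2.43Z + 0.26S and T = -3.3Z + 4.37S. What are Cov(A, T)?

Cov(A, T) = 116.5787

By bilinearity, Cov(A, T) = ac·variance of Z + bd·variance of S + (ad+bc)·Cov(Z, S), with a=-2.43, b=0.26, c=-3.3, d=4.37.
ac·variance of Z = (-2.43)·(-3.3)·48.1 = 385.7139
bd·variance of S = 0.26·4.37·19.7 = 22.38314
(ad+bc)·Cov(Z, S) = (-11.4771)·25.4 = -291.51834
Cov(A, T) = 385.7139 + 22.38314 + (-291.51834) = 116.5787.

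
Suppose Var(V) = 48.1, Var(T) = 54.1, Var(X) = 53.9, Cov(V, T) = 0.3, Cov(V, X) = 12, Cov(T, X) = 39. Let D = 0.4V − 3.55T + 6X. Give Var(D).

Var(D) = a²·Var(V) + b²·Var(T) + c²·Var(X) + 2ab·Cov(V, T) + 2ac·Cov(V, X) + 2bc·Cov(T, X), with a = 0.4, b = -3.55, c = 6.
= 7.696 + 681.79525 + 1940.4 + (-0.852) + 57.6 + (-1661.4)
= 1025.23925.

Var(D) = 1025.23925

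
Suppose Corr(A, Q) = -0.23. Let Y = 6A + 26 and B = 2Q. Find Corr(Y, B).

Corr(Y, B) = -0.23

Linear rescalings preserve correlation up to sign; here the slopes 6 and 2 have the same sign, so Corr(Y, B) = Corr(A, Q) = -0.23.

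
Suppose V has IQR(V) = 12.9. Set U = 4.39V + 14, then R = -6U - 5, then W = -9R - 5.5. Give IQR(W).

IQR(W) = 3058.074

IQR(U) = |4.39|·12.9 = 56.631.
IQR(R) = |-6|·56.631 = 339.786.
IQR(W) = |-9|·339.786 = 3058.074.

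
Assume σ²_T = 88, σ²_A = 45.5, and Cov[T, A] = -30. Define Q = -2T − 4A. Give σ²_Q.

σ²_Q = 600

σ²_Q = a²·σ²_T + b²·σ²_A + 2ab·Cov[T, A] with a = -2, b = -4.
= (-2)²·88 + (-4)²·45.5 + 2·(-2)·(-4)·(-30)
= 352 + 728 + (-480) = 600.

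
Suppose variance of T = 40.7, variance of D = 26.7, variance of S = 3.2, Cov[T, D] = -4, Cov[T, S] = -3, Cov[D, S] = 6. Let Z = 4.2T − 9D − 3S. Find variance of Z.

variance of Z = a²·variance of T + b²·variance of D + c²·variance of S + 2ab·Cov[T, D] + 2ac·Cov[T, S] + 2bc·Cov[D, S], with a = 4.2, b = -9, c = -3.
= 717.948 + 2162.7 + 28.8 + 302.4 + 75.6 + 324
= 3611.448.

variance of Z = 3611.448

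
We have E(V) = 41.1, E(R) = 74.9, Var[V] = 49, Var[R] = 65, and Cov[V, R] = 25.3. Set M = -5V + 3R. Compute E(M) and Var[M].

E(M) = (-5)·E(V) + 3·E(R) = (-5)·41.1 + 3·74.9 = 19.2.
Var[M] = a²·Var[V] + b²·Var[R] + 2ab·Cov[V, R] with a = -5, b = 3.
= (-5)²·49 + 3²·65 + 2·(-5)·3·25.3
= 1225 + 585 + (-759) = 1051.

E(M) = 19.2, Var[M] = 1051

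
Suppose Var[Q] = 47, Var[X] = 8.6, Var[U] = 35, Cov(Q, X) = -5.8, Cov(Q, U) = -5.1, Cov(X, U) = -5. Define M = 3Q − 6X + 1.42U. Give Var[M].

Var[M] = a²·Var[Q] + b²·Var[X] + c²·Var[U] + 2ab·Cov(Q, X) + 2ac·Cov(Q, U) + 2bc·Cov(X, U), with a = 3, b = -6, c = 1.42.
= 423 + 309.6 + 70.574 + 208.8 + (-43.452) + 85.2
= 1053.722.

Var[M] = 1053.722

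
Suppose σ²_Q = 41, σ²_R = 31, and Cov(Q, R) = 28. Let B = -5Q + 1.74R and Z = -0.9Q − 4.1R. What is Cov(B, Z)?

Cov(B, Z) = 493.498

By bilinearity, Cov(B, Z) = ac·σ²_Q + bd·σ²_R + (ad+bc)·Cov(Q, R), with a=-5, b=1.74, c=-0.9, d=-4.1.
ac·σ²_Q = (-5)·(-0.9)·41 = 184.5
bd·σ²_R = 1.74·(-4.1)·31 = -221.154
(ad+bc)·Cov(Q, R) = (18.934)·28 = 530.152
Cov(B, Z) = 184.5 + (-221.154) + 530.152 = 493.498.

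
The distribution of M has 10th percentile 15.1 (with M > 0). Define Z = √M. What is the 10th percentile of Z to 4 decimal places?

√M is increasing, so P_{10}(Z) = g(P_{10}(M)) ≈ 3.8859.

10th percentile of Z = 3.8859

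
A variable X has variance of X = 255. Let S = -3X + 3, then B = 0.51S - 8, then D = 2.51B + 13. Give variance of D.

variance of D = 3760.71554295

variance of S = (-3)²·255 = 2295.
variance of B = 0.51²·2295 = 596.9295.
variance of D = 2.51²·596.9295 = 3760.71554295.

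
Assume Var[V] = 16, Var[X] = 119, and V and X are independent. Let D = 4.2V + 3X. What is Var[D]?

Var[D] = a²·Var[V] + b²·Var[X] + 2ab·Cov[V, X] with a = 4.2, b = 3.
Independence gives Cov[V, X] = 0.
= 4.2²·16 + 3²·119 + 2·4.2·3·0
= 282.24 + 1071 + 0 = 1353.24.

Var[D] = 1353.24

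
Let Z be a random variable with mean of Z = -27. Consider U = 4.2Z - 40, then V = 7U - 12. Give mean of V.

mean of U = 4.2·(-27) + (-40) = -153.4.
mean of V = 7·(-153.4) + (-12) = -1085.8.

mean of V = -1085.8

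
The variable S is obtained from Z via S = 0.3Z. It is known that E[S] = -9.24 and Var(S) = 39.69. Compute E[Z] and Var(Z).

E[Z] = -30.8, Var(Z) = 441

From S = 0.3Z: E[S] = a·E[Z] + b, so E[Z] = (E[S] − b)/a = (-9.24 − 0)/0.3 = -30.8.
Var(S) = a²·Var(Z), so Var(Z) = 39.69/0.3² = 441.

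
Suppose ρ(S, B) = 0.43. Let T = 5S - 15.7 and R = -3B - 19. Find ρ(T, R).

Linear rescalings preserve |correlation|; the slopes 5 and -3 have opposite signs, so the correlation flips sign: ρ(T, R) = −ρ(S, B) = -0.43.

ρ(T, R) = -0.43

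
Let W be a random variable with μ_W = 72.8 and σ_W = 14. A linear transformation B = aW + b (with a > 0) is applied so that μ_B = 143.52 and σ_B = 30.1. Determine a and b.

a = 2.15, b = -13

σ_B = a·σ_W (a > 0), so a = 30.1/14 = 2.15.
μ_B = a·μ_W + b, so b = 143.52 − 2.15·72.8 = -13.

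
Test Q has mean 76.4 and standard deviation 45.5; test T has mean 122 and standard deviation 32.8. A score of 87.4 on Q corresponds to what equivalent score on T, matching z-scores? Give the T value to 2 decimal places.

T = 129.93

z = (87.4 − 76.4)/45.5 ≈ 0.2418.
T = 122 + z·32.8 = 122 + (87.4 − 76.4)·32.8/45.5 ≈ 129.93.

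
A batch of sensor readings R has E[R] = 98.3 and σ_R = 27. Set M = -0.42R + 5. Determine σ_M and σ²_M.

σ_M = 11.34, σ²_M = 128.5956

M = -0.42R + 5 is linear with a = -0.42, b = 5.
σ_M = |a|·σ_R = |-0.42|·27 = 11.34.
σ²_R = 27² = 729.
σ²_M = a²·σ²_R = (-0.42)²·729 = 128.5956 (the additive constant 5 does not affect variance).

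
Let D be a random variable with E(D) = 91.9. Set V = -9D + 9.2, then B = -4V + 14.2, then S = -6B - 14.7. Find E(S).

E(V) = (-9)·91.9 + 9.2 = -817.9.
E(B) = (-4)·(-817.9) + 14.2 = 3285.8.
E(S) = (-6)·3285.8 + (-14.7) = -19729.5.

E(S) = -19729.5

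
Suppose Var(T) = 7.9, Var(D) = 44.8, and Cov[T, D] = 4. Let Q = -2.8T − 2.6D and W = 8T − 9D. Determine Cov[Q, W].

By bilinearity, Cov[Q, W] = ac·Var(T) + bd·Var(D) + (ad+bc)·Cov[T, D], with a=-2.8, b=-2.6, c=8, d=-9.
ac·Var(T) = (-2.8)·8·7.9 = -176.96
bd·Var(D) = (-2.6)·(-9)·44.8 = 1048.32
(ad+bc)·Cov[T, D] = (4.4)·4 = 17.6
Cov[Q, W] = -176.96 + 1048.32 + 17.6 = 888.96.

Cov[Q, W] = 888.96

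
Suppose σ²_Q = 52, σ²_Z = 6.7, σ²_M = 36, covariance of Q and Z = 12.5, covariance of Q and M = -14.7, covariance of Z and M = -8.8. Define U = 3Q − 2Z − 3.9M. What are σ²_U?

σ²_U = a²·σ²_Q + b²·σ²_Z + c²·σ²_M + 2ab·covariance of Q and Z + 2ac·covariance of Q and M + 2bc·covariance of Z and M, with a = 3, b = -2, c = -3.9.
= 468 + 26.8 + 547.56 + (-150) + 343.98 + (-137.28)
= 1099.06.

σ²_U = 1099.06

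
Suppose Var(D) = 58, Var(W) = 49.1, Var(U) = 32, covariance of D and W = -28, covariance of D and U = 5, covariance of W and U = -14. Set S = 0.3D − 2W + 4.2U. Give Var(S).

Var(S) = a²·Var(D) + b²·Var(W) + c²·Var(U) + 2ab·covariance of D and W + 2ac·covariance of D and U + 2bc·covariance of W and U, with a = 0.3, b = -2, c = 4.2.
= 5.22 + 196.4 + 564.48 + 33.6 + 12.6 + 235.2
= 1047.5.

Var(S) = 1047.5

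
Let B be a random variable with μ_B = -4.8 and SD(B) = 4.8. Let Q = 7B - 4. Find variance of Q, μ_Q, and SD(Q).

Q = 7B - 4 is linear with a = 7, b = -4.
variance of B = 4.8² = 23.04.
variance of Q = a²·variance of B = 7²·23.04 = 1128.96 (the additive constant -4 does not affect variance).
μ_Q = a·μ_B + b = 7·(-4.8) + (-4) = -37.6.
SD(Q) = |a|·SD(B) = |7|·4.8 = 33.6.

variance of Q = 1128.96, μ_Q = -37.6, SD(Q) = 33.6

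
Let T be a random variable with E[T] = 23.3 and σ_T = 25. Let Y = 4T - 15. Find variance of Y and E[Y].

variance of Y = 10000, E[Y] = 78.2

Y = 4T - 15 is linear with a = 4, b = -15.
variance of T = 25² = 625.
variance of Y = a²·variance of T = 4²·625 = 10000 (the additive constant -15 does not affect variance).
E[Y] = a·E[T] + b = 4·23.3 + (-15) = 78.2.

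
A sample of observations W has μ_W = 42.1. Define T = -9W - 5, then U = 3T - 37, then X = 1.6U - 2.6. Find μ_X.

μ_X = -1904.52

μ_T = (-9)·42.1 + (-5) = -383.9.
μ_U = 3·(-383.9) + (-37) = -1188.7.
μ_X = 1.6·(-1188.7) + (-2.6) = -1904.52.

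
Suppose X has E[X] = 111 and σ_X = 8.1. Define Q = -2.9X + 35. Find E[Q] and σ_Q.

Q = -2.9X + 35 is linear with a = -2.9, b = 35.
E[Q] = a·E[X] + b = (-2.9)·111 + 35 = -286.9.
σ_Q = |a|·σ_X = |-2.9|·8.1 = 23.49.

E[Q] = -286.9, σ_Q = 23.49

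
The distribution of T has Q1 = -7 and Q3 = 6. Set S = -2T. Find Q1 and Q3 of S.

a = -2 < 0 reverses order: Q1(S) comes from Q3(T), Q3(S) from Q1(T).
Q1(S) = (-2)·6 = -12; Q3(S) = (-2)·(-7) = 14.

Q1(S) = -12, Q3(S) = 14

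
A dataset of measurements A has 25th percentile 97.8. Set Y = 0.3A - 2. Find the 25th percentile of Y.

25th percentile of Y = 27.34

Since a = 0.3 > 0 the transformation is increasing, so the 25th percentile of Y = a·(P_{25} of A) + b = 0.3·97.8 + (-2) = 27.34.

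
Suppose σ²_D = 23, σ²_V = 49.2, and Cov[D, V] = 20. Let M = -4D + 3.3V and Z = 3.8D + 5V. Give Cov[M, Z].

By bilinearity, Cov[M, Z] = ac·σ²_D + bd·σ²_V + (ad+bc)·Cov[D, V], with a=-4, b=3.3, c=3.8, d=5.
ac·σ²_D = (-4)·3.8·23 = -349.6
bd·σ²_V = 3.3·5·49.2 = 811.8
(ad+bc)·Cov[D, V] = (-7.46)·20 = -149.2
Cov[M, Z] = -349.6 + 811.8 + (-149.2) = 313.

Cov[M, Z] = 313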